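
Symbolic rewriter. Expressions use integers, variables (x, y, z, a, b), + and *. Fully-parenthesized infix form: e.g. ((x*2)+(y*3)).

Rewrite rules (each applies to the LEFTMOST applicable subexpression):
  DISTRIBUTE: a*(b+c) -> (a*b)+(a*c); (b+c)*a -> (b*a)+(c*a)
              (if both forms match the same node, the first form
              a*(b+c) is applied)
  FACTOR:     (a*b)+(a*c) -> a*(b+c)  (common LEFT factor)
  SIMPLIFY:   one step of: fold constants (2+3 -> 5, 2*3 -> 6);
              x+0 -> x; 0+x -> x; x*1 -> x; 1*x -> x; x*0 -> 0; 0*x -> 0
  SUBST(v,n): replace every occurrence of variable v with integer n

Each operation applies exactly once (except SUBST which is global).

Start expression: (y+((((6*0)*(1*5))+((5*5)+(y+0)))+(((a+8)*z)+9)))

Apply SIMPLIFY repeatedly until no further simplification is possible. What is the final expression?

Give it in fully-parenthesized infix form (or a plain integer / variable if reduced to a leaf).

Start: (y+((((6*0)*(1*5))+((5*5)+(y+0)))+(((a+8)*z)+9)))
Step 1: at RLLL: (6*0) -> 0; overall: (y+((((6*0)*(1*5))+((5*5)+(y+0)))+(((a+8)*z)+9))) -> (y+(((0*(1*5))+((5*5)+(y+0)))+(((a+8)*z)+9)))
Step 2: at RLL: (0*(1*5)) -> 0; overall: (y+(((0*(1*5))+((5*5)+(y+0)))+(((a+8)*z)+9))) -> (y+((0+((5*5)+(y+0)))+(((a+8)*z)+9)))
Step 3: at RL: (0+((5*5)+(y+0))) -> ((5*5)+(y+0)); overall: (y+((0+((5*5)+(y+0)))+(((a+8)*z)+9))) -> (y+(((5*5)+(y+0))+(((a+8)*z)+9)))
Step 4: at RLL: (5*5) -> 25; overall: (y+(((5*5)+(y+0))+(((a+8)*z)+9))) -> (y+((25+(y+0))+(((a+8)*z)+9)))
Step 5: at RLR: (y+0) -> y; overall: (y+((25+(y+0))+(((a+8)*z)+9))) -> (y+((25+y)+(((a+8)*z)+9)))
Fixed point: (y+((25+y)+(((a+8)*z)+9)))

Answer: (y+((25+y)+(((a+8)*z)+9)))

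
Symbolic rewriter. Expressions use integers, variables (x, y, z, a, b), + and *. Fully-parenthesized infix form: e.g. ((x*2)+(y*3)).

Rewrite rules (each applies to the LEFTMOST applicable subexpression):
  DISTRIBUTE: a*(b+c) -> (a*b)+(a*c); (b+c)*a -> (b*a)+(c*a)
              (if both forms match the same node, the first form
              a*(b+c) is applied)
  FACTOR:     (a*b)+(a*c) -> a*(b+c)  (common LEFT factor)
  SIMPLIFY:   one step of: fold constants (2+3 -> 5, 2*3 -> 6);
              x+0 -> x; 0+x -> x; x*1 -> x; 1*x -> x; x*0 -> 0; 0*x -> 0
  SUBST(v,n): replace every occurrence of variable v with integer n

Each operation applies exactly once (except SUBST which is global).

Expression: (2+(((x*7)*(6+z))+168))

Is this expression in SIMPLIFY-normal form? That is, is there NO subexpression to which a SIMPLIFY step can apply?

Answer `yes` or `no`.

Expression: (2+(((x*7)*(6+z))+168))
Scanning for simplifiable subexpressions (pre-order)...
  at root: (2+(((x*7)*(6+z))+168)) (not simplifiable)
  at R: (((x*7)*(6+z))+168) (not simplifiable)
  at RL: ((x*7)*(6+z)) (not simplifiable)
  at RLL: (x*7) (not simplifiable)
  at RLR: (6+z) (not simplifiable)
Result: no simplifiable subexpression found -> normal form.

Answer: yes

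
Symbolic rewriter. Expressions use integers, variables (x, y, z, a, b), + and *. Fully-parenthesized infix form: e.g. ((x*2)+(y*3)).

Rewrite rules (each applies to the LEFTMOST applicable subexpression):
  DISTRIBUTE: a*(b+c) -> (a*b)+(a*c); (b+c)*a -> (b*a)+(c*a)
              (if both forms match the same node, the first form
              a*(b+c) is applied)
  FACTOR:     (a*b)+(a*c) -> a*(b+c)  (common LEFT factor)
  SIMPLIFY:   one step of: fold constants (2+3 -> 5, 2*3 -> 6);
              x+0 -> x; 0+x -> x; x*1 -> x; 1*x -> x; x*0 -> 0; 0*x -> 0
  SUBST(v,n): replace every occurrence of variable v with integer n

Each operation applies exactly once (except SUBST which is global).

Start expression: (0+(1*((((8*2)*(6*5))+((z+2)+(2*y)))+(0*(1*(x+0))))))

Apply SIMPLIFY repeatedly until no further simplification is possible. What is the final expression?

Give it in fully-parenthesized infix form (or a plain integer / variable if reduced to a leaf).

Answer: (480+((z+2)+(2*y)))

Derivation:
Start: (0+(1*((((8*2)*(6*5))+((z+2)+(2*y)))+(0*(1*(x+0))))))
Step 1: at root: (0+(1*((((8*2)*(6*5))+((z+2)+(2*y)))+(0*(1*(x+0)))))) -> (1*((((8*2)*(6*5))+((z+2)+(2*y)))+(0*(1*(x+0))))); overall: (0+(1*((((8*2)*(6*5))+((z+2)+(2*y)))+(0*(1*(x+0)))))) -> (1*((((8*2)*(6*5))+((z+2)+(2*y)))+(0*(1*(x+0)))))
Step 2: at root: (1*((((8*2)*(6*5))+((z+2)+(2*y)))+(0*(1*(x+0))))) -> ((((8*2)*(6*5))+((z+2)+(2*y)))+(0*(1*(x+0)))); overall: (1*((((8*2)*(6*5))+((z+2)+(2*y)))+(0*(1*(x+0))))) -> ((((8*2)*(6*5))+((z+2)+(2*y)))+(0*(1*(x+0))))
Step 3: at LLL: (8*2) -> 16; overall: ((((8*2)*(6*5))+((z+2)+(2*y)))+(0*(1*(x+0)))) -> (((16*(6*5))+((z+2)+(2*y)))+(0*(1*(x+0))))
Step 4: at LLR: (6*5) -> 30; overall: (((16*(6*5))+((z+2)+(2*y)))+(0*(1*(x+0)))) -> (((16*30)+((z+2)+(2*y)))+(0*(1*(x+0))))
Step 5: at LL: (16*30) -> 480; overall: (((16*30)+((z+2)+(2*y)))+(0*(1*(x+0)))) -> ((480+((z+2)+(2*y)))+(0*(1*(x+0))))
Step 6: at R: (0*(1*(x+0))) -> 0; overall: ((480+((z+2)+(2*y)))+(0*(1*(x+0)))) -> ((480+((z+2)+(2*y)))+0)
Step 7: at root: ((480+((z+2)+(2*y)))+0) -> (480+((z+2)+(2*y))); overall: ((480+((z+2)+(2*y)))+0) -> (480+((z+2)+(2*y)))
Fixed point: (480+((z+2)+(2*y)))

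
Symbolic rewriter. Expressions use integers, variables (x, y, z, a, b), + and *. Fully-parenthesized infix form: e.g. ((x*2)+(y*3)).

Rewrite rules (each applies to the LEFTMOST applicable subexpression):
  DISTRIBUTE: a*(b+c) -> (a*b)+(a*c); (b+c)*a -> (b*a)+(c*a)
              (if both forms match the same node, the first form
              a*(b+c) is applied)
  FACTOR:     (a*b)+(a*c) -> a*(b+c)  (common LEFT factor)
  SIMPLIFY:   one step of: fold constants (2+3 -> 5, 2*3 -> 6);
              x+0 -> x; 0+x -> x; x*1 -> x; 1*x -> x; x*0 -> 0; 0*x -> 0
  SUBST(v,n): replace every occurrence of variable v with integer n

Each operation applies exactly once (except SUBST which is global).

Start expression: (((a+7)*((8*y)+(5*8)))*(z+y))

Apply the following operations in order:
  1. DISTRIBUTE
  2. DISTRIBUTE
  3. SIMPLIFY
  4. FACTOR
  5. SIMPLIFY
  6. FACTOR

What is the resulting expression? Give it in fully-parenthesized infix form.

Answer: (((a+7)*((8*y)+40))*(z+y))

Derivation:
Start: (((a+7)*((8*y)+(5*8)))*(z+y))
Apply DISTRIBUTE at root (target: (((a+7)*((8*y)+(5*8)))*(z+y))): (((a+7)*((8*y)+(5*8)))*(z+y)) -> ((((a+7)*((8*y)+(5*8)))*z)+(((a+7)*((8*y)+(5*8)))*y))
Apply DISTRIBUTE at LL (target: ((a+7)*((8*y)+(5*8)))): ((((a+7)*((8*y)+(5*8)))*z)+(((a+7)*((8*y)+(5*8)))*y)) -> (((((a+7)*(8*y))+((a+7)*(5*8)))*z)+(((a+7)*((8*y)+(5*8)))*y))
Apply SIMPLIFY at LLRR (target: (5*8)): (((((a+7)*(8*y))+((a+7)*(5*8)))*z)+(((a+7)*((8*y)+(5*8)))*y)) -> (((((a+7)*(8*y))+((a+7)*40))*z)+(((a+7)*((8*y)+(5*8)))*y))
Apply FACTOR at LL (target: (((a+7)*(8*y))+((a+7)*40))): (((((a+7)*(8*y))+((a+7)*40))*z)+(((a+7)*((8*y)+(5*8)))*y)) -> ((((a+7)*((8*y)+40))*z)+(((a+7)*((8*y)+(5*8)))*y))
Apply SIMPLIFY at RLRR (target: (5*8)): ((((a+7)*((8*y)+40))*z)+(((a+7)*((8*y)+(5*8)))*y)) -> ((((a+7)*((8*y)+40))*z)+(((a+7)*((8*y)+40))*y))
Apply FACTOR at root (target: ((((a+7)*((8*y)+40))*z)+(((a+7)*((8*y)+40))*y))): ((((a+7)*((8*y)+40))*z)+(((a+7)*((8*y)+40))*y)) -> (((a+7)*((8*y)+40))*(z+y))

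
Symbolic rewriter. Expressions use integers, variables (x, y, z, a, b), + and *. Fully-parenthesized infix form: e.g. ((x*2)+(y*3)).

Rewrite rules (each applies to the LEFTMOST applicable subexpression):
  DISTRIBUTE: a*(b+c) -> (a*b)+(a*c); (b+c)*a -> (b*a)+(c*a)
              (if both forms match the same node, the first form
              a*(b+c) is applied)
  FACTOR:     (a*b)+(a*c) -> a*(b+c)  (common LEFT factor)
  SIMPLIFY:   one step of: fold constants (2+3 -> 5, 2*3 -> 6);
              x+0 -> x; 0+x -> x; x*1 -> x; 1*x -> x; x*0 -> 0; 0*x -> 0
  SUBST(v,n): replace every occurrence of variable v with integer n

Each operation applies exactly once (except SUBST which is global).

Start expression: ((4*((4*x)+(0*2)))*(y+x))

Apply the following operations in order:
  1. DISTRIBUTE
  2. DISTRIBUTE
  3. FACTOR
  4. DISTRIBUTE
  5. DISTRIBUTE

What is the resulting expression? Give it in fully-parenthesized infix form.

Start: ((4*((4*x)+(0*2)))*(y+x))
Apply DISTRIBUTE at root (target: ((4*((4*x)+(0*2)))*(y+x))): ((4*((4*x)+(0*2)))*(y+x)) -> (((4*((4*x)+(0*2)))*y)+((4*((4*x)+(0*2)))*x))
Apply DISTRIBUTE at LL (target: (4*((4*x)+(0*2)))): (((4*((4*x)+(0*2)))*y)+((4*((4*x)+(0*2)))*x)) -> ((((4*(4*x))+(4*(0*2)))*y)+((4*((4*x)+(0*2)))*x))
Apply FACTOR at LL (target: ((4*(4*x))+(4*(0*2)))): ((((4*(4*x))+(4*(0*2)))*y)+((4*((4*x)+(0*2)))*x)) -> (((4*((4*x)+(0*2)))*y)+((4*((4*x)+(0*2)))*x))
Apply DISTRIBUTE at LL (target: (4*((4*x)+(0*2)))): (((4*((4*x)+(0*2)))*y)+((4*((4*x)+(0*2)))*x)) -> ((((4*(4*x))+(4*(0*2)))*y)+((4*((4*x)+(0*2)))*x))
Apply DISTRIBUTE at L (target: (((4*(4*x))+(4*(0*2)))*y)): ((((4*(4*x))+(4*(0*2)))*y)+((4*((4*x)+(0*2)))*x)) -> ((((4*(4*x))*y)+((4*(0*2))*y))+((4*((4*x)+(0*2)))*x))

Answer: ((((4*(4*x))*y)+((4*(0*2))*y))+((4*((4*x)+(0*2)))*x))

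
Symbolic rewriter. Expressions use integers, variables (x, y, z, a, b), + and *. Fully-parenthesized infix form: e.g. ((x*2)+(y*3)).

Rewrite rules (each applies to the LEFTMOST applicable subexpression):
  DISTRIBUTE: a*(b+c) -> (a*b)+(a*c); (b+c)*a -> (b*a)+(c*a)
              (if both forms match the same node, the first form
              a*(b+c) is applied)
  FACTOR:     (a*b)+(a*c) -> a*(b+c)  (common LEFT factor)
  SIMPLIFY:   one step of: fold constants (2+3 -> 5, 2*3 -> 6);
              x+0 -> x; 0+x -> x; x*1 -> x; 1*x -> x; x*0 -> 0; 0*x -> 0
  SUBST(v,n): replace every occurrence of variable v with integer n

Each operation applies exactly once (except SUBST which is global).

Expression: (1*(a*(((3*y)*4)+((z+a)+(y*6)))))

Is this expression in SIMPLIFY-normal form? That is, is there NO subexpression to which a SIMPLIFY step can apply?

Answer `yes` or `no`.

Expression: (1*(a*(((3*y)*4)+((z+a)+(y*6)))))
Scanning for simplifiable subexpressions (pre-order)...
  at root: (1*(a*(((3*y)*4)+((z+a)+(y*6))))) (SIMPLIFIABLE)
  at R: (a*(((3*y)*4)+((z+a)+(y*6)))) (not simplifiable)
  at RR: (((3*y)*4)+((z+a)+(y*6))) (not simplifiable)
  at RRL: ((3*y)*4) (not simplifiable)
  at RRLL: (3*y) (not simplifiable)
  at RRR: ((z+a)+(y*6)) (not simplifiable)
  at RRRL: (z+a) (not simplifiable)
  at RRRR: (y*6) (not simplifiable)
Found simplifiable subexpr at path root: (1*(a*(((3*y)*4)+((z+a)+(y*6)))))
One SIMPLIFY step would give: (a*(((3*y)*4)+((z+a)+(y*6))))
-> NOT in normal form.

Answer: no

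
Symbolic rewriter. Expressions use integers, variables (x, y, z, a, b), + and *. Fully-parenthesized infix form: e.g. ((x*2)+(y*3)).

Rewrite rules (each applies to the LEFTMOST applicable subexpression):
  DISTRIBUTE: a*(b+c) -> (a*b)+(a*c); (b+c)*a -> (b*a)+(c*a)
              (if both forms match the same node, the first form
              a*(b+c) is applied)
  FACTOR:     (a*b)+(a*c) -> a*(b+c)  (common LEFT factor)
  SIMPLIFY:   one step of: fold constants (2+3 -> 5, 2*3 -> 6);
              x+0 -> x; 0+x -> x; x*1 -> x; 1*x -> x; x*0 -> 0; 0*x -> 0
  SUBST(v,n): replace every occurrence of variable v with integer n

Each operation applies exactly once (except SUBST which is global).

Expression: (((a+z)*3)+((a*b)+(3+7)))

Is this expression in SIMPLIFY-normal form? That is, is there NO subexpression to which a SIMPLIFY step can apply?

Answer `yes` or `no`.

Answer: no

Derivation:
Expression: (((a+z)*3)+((a*b)+(3+7)))
Scanning for simplifiable subexpressions (pre-order)...
  at root: (((a+z)*3)+((a*b)+(3+7))) (not simplifiable)
  at L: ((a+z)*3) (not simplifiable)
  at LL: (a+z) (not simplifiable)
  at R: ((a*b)+(3+7)) (not simplifiable)
  at RL: (a*b) (not simplifiable)
  at RR: (3+7) (SIMPLIFIABLE)
Found simplifiable subexpr at path RR: (3+7)
One SIMPLIFY step would give: (((a+z)*3)+((a*b)+10))
-> NOT in normal form.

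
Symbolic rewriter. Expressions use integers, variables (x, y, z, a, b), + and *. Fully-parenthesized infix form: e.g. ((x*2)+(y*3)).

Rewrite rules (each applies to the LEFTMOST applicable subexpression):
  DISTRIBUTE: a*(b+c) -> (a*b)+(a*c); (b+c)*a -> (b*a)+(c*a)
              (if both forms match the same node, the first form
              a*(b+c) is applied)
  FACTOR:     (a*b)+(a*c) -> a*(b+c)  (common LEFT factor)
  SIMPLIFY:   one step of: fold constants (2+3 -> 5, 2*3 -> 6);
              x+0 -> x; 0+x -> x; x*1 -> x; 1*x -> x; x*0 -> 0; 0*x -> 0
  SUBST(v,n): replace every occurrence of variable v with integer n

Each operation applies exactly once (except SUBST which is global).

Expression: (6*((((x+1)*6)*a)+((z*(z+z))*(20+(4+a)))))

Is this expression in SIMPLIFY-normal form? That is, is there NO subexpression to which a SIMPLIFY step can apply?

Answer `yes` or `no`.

Answer: yes

Derivation:
Expression: (6*((((x+1)*6)*a)+((z*(z+z))*(20+(4+a)))))
Scanning for simplifiable subexpressions (pre-order)...
  at root: (6*((((x+1)*6)*a)+((z*(z+z))*(20+(4+a))))) (not simplifiable)
  at R: ((((x+1)*6)*a)+((z*(z+z))*(20+(4+a)))) (not simplifiable)
  at RL: (((x+1)*6)*a) (not simplifiable)
  at RLL: ((x+1)*6) (not simplifiable)
  at RLLL: (x+1) (not simplifiable)
  at RR: ((z*(z+z))*(20+(4+a))) (not simplifiable)
  at RRL: (z*(z+z)) (not simplifiable)
  at RRLR: (z+z) (not simplifiable)
  at RRR: (20+(4+a)) (not simplifiable)
  at RRRR: (4+a) (not simplifiable)
Result: no simplifiable subexpression found -> normal form.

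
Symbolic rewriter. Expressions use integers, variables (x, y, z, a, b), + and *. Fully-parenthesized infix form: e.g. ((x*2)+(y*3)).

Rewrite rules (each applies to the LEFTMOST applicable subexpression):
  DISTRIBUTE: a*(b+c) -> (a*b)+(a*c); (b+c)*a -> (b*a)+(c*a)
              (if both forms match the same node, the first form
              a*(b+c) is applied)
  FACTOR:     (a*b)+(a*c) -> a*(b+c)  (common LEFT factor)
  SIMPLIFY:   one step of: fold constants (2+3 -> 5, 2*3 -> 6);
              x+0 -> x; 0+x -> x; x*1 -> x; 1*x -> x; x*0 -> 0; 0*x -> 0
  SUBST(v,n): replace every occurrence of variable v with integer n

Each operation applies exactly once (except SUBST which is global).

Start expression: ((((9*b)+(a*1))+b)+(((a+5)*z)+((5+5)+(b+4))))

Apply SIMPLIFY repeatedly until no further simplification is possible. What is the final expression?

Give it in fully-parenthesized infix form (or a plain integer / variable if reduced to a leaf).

Start: ((((9*b)+(a*1))+b)+(((a+5)*z)+((5+5)+(b+4))))
Step 1: at LLR: (a*1) -> a; overall: ((((9*b)+(a*1))+b)+(((a+5)*z)+((5+5)+(b+4)))) -> ((((9*b)+a)+b)+(((a+5)*z)+((5+5)+(b+4))))
Step 2: at RRL: (5+5) -> 10; overall: ((((9*b)+a)+b)+(((a+5)*z)+((5+5)+(b+4)))) -> ((((9*b)+a)+b)+(((a+5)*z)+(10+(b+4))))
Fixed point: ((((9*b)+a)+b)+(((a+5)*z)+(10+(b+4))))

Answer: ((((9*b)+a)+b)+(((a+5)*z)+(10+(b+4))))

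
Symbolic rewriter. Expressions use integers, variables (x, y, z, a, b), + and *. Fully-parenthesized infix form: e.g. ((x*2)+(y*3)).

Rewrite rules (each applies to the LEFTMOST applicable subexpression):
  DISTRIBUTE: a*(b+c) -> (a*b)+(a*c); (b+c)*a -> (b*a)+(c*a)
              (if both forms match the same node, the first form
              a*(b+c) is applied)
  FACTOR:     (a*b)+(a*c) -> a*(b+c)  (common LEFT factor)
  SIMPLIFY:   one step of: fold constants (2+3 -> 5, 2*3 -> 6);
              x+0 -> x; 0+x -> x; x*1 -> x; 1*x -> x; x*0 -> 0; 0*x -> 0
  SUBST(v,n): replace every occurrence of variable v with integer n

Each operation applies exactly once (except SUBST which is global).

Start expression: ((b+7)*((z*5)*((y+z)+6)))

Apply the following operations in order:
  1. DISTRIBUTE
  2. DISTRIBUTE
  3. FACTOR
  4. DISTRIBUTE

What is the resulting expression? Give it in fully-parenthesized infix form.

Start: ((b+7)*((z*5)*((y+z)+6)))
Apply DISTRIBUTE at root (target: ((b+7)*((z*5)*((y+z)+6)))): ((b+7)*((z*5)*((y+z)+6))) -> ((b*((z*5)*((y+z)+6)))+(7*((z*5)*((y+z)+6))))
Apply DISTRIBUTE at LR (target: ((z*5)*((y+z)+6))): ((b*((z*5)*((y+z)+6)))+(7*((z*5)*((y+z)+6)))) -> ((b*(((z*5)*(y+z))+((z*5)*6)))+(7*((z*5)*((y+z)+6))))
Apply FACTOR at LR (target: (((z*5)*(y+z))+((z*5)*6))): ((b*(((z*5)*(y+z))+((z*5)*6)))+(7*((z*5)*((y+z)+6)))) -> ((b*((z*5)*((y+z)+6)))+(7*((z*5)*((y+z)+6))))
Apply DISTRIBUTE at LR (target: ((z*5)*((y+z)+6))): ((b*((z*5)*((y+z)+6)))+(7*((z*5)*((y+z)+6)))) -> ((b*(((z*5)*(y+z))+((z*5)*6)))+(7*((z*5)*((y+z)+6))))

Answer: ((b*(((z*5)*(y+z))+((z*5)*6)))+(7*((z*5)*((y+z)+6))))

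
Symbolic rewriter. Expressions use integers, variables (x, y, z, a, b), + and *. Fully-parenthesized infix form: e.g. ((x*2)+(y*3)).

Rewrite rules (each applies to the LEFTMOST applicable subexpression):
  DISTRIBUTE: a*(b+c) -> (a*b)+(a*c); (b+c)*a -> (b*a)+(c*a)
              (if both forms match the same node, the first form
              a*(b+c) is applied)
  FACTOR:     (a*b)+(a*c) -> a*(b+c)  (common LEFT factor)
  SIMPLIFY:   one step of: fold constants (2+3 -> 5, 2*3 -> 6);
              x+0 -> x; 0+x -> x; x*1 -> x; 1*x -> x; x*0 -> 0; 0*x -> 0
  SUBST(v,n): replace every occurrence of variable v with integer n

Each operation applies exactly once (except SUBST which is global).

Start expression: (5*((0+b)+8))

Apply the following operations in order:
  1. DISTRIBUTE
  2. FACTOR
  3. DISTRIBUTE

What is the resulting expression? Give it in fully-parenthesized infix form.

Start: (5*((0+b)+8))
Apply DISTRIBUTE at root (target: (5*((0+b)+8))): (5*((0+b)+8)) -> ((5*(0+b))+(5*8))
Apply FACTOR at root (target: ((5*(0+b))+(5*8))): ((5*(0+b))+(5*8)) -> (5*((0+b)+8))
Apply DISTRIBUTE at root (target: (5*((0+b)+8))): (5*((0+b)+8)) -> ((5*(0+b))+(5*8))

Answer: ((5*(0+b))+(5*8))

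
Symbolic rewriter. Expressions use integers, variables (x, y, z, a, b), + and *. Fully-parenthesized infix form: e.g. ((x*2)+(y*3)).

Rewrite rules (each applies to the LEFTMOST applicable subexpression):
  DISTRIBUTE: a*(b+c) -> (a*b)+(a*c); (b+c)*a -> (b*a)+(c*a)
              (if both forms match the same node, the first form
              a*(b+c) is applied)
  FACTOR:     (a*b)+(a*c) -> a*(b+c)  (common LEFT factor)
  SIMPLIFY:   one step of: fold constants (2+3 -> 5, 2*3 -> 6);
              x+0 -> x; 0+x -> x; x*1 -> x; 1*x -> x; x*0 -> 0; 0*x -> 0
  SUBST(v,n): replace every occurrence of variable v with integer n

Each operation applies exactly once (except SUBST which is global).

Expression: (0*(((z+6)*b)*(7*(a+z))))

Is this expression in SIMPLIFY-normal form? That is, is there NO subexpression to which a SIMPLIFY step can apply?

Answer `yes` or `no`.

Answer: no

Derivation:
Expression: (0*(((z+6)*b)*(7*(a+z))))
Scanning for simplifiable subexpressions (pre-order)...
  at root: (0*(((z+6)*b)*(7*(a+z)))) (SIMPLIFIABLE)
  at R: (((z+6)*b)*(7*(a+z))) (not simplifiable)
  at RL: ((z+6)*b) (not simplifiable)
  at RLL: (z+6) (not simplifiable)
  at RR: (7*(a+z)) (not simplifiable)
  at RRR: (a+z) (not simplifiable)
Found simplifiable subexpr at path root: (0*(((z+6)*b)*(7*(a+z))))
One SIMPLIFY step would give: 0
-> NOT in normal form.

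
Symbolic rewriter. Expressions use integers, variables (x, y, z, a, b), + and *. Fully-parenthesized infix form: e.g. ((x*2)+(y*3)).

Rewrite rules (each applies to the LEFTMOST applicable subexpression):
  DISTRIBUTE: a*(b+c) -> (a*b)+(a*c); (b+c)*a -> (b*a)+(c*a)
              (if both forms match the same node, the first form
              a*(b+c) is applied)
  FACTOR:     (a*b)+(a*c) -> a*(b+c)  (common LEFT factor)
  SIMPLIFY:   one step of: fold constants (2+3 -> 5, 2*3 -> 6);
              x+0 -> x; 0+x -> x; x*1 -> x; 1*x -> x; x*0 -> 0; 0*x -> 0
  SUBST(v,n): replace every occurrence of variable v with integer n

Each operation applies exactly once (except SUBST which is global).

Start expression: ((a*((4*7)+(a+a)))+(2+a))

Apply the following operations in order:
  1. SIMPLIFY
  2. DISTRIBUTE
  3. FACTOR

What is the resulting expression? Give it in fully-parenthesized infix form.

Answer: ((a*(28+(a+a)))+(2+a))

Derivation:
Start: ((a*((4*7)+(a+a)))+(2+a))
Apply SIMPLIFY at LRL (target: (4*7)): ((a*((4*7)+(a+a)))+(2+a)) -> ((a*(28+(a+a)))+(2+a))
Apply DISTRIBUTE at L (target: (a*(28+(a+a)))): ((a*(28+(a+a)))+(2+a)) -> (((a*28)+(a*(a+a)))+(2+a))
Apply FACTOR at L (target: ((a*28)+(a*(a+a)))): (((a*28)+(a*(a+a)))+(2+a)) -> ((a*(28+(a+a)))+(2+a))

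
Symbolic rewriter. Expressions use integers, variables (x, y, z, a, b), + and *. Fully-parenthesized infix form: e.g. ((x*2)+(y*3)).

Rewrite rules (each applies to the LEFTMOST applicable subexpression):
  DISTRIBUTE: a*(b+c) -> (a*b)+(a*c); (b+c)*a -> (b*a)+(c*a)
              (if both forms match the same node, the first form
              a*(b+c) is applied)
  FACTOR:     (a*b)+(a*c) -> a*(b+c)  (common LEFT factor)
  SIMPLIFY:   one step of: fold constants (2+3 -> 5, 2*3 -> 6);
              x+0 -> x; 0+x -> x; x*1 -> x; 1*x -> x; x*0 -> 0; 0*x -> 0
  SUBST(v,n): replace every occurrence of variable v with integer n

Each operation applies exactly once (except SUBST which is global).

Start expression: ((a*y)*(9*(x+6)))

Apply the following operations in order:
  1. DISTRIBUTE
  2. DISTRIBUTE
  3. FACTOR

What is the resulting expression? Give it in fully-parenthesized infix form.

Answer: ((a*y)*((9*x)+(9*6)))

Derivation:
Start: ((a*y)*(9*(x+6)))
Apply DISTRIBUTE at R (target: (9*(x+6))): ((a*y)*(9*(x+6))) -> ((a*y)*((9*x)+(9*6)))
Apply DISTRIBUTE at root (target: ((a*y)*((9*x)+(9*6)))): ((a*y)*((9*x)+(9*6))) -> (((a*y)*(9*x))+((a*y)*(9*6)))
Apply FACTOR at root (target: (((a*y)*(9*x))+((a*y)*(9*6)))): (((a*y)*(9*x))+((a*y)*(9*6))) -> ((a*y)*((9*x)+(9*6)))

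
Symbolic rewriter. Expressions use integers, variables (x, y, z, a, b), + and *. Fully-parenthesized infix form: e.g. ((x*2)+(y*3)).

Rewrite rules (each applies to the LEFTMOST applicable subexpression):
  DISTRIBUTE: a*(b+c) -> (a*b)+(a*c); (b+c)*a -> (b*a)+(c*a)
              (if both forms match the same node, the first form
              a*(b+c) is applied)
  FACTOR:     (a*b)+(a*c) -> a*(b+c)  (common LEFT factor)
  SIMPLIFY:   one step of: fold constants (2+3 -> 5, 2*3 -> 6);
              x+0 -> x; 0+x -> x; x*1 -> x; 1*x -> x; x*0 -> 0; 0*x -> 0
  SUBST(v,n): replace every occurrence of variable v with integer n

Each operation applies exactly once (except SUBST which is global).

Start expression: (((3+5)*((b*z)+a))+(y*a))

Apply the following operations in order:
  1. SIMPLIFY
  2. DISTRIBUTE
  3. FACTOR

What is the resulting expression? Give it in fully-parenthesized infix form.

Answer: ((8*((b*z)+a))+(y*a))

Derivation:
Start: (((3+5)*((b*z)+a))+(y*a))
Apply SIMPLIFY at LL (target: (3+5)): (((3+5)*((b*z)+a))+(y*a)) -> ((8*((b*z)+a))+(y*a))
Apply DISTRIBUTE at L (target: (8*((b*z)+a))): ((8*((b*z)+a))+(y*a)) -> (((8*(b*z))+(8*a))+(y*a))
Apply FACTOR at L (target: ((8*(b*z))+(8*a))): (((8*(b*z))+(8*a))+(y*a)) -> ((8*((b*z)+a))+(y*a))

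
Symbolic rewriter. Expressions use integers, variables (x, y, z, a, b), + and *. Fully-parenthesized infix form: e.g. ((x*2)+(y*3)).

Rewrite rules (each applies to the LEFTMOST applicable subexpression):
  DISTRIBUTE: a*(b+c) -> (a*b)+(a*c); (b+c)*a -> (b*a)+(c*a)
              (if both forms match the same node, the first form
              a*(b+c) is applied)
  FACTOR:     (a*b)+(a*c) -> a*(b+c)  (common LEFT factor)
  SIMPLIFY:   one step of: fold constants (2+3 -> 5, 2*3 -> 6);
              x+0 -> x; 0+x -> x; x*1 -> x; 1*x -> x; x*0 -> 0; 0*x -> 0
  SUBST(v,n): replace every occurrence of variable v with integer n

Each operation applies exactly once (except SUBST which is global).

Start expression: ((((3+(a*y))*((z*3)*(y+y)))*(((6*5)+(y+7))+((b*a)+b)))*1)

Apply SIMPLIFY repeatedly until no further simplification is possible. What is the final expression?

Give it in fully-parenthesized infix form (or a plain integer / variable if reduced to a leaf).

Answer: (((3+(a*y))*((z*3)*(y+y)))*((30+(y+7))+((b*a)+b)))

Derivation:
Start: ((((3+(a*y))*((z*3)*(y+y)))*(((6*5)+(y+7))+((b*a)+b)))*1)
Step 1: at root: ((((3+(a*y))*((z*3)*(y+y)))*(((6*5)+(y+7))+((b*a)+b)))*1) -> (((3+(a*y))*((z*3)*(y+y)))*(((6*5)+(y+7))+((b*a)+b))); overall: ((((3+(a*y))*((z*3)*(y+y)))*(((6*5)+(y+7))+((b*a)+b)))*1) -> (((3+(a*y))*((z*3)*(y+y)))*(((6*5)+(y+7))+((b*a)+b)))
Step 2: at RLL: (6*5) -> 30; overall: (((3+(a*y))*((z*3)*(y+y)))*(((6*5)+(y+7))+((b*a)+b))) -> (((3+(a*y))*((z*3)*(y+y)))*((30+(y+7))+((b*a)+b)))
Fixed point: (((3+(a*y))*((z*3)*(y+y)))*((30+(y+7))+((b*a)+b)))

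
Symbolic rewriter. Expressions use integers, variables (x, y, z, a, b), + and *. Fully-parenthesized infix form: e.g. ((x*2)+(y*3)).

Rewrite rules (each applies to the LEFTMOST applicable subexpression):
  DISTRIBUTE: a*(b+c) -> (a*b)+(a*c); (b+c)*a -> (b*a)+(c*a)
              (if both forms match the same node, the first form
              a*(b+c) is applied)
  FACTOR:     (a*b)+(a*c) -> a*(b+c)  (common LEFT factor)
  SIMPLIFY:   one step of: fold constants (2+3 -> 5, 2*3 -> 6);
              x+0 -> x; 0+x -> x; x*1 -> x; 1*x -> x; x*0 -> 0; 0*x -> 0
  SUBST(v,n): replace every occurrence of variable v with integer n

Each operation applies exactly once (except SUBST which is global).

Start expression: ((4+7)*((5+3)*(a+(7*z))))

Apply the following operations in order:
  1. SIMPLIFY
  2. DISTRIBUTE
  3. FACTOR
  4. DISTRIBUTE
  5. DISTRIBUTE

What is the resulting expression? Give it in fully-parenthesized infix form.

Start: ((4+7)*((5+3)*(a+(7*z))))
Apply SIMPLIFY at L (target: (4+7)): ((4+7)*((5+3)*(a+(7*z)))) -> (11*((5+3)*(a+(7*z))))
Apply DISTRIBUTE at R (target: ((5+3)*(a+(7*z)))): (11*((5+3)*(a+(7*z)))) -> (11*(((5+3)*a)+((5+3)*(7*z))))
Apply FACTOR at R (target: (((5+3)*a)+((5+3)*(7*z)))): (11*(((5+3)*a)+((5+3)*(7*z)))) -> (11*((5+3)*(a+(7*z))))
Apply DISTRIBUTE at R (target: ((5+3)*(a+(7*z)))): (11*((5+3)*(a+(7*z)))) -> (11*(((5+3)*a)+((5+3)*(7*z))))
Apply DISTRIBUTE at root (target: (11*(((5+3)*a)+((5+3)*(7*z))))): (11*(((5+3)*a)+((5+3)*(7*z)))) -> ((11*((5+3)*a))+(11*((5+3)*(7*z))))

Answer: ((11*((5+3)*a))+(11*((5+3)*(7*z))))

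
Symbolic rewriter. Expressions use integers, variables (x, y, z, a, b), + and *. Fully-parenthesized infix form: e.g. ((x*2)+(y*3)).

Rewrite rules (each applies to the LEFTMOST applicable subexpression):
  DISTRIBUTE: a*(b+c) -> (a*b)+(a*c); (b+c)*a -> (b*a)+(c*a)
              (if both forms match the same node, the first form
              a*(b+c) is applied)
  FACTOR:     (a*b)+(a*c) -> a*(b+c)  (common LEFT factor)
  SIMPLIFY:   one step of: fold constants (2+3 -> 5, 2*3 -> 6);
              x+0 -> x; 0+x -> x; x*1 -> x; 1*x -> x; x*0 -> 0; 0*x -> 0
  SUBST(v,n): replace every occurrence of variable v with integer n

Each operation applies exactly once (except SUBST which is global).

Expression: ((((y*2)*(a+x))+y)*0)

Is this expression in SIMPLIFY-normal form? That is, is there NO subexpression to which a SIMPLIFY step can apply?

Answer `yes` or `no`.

Expression: ((((y*2)*(a+x))+y)*0)
Scanning for simplifiable subexpressions (pre-order)...
  at root: ((((y*2)*(a+x))+y)*0) (SIMPLIFIABLE)
  at L: (((y*2)*(a+x))+y) (not simplifiable)
  at LL: ((y*2)*(a+x)) (not simplifiable)
  at LLL: (y*2) (not simplifiable)
  at LLR: (a+x) (not simplifiable)
Found simplifiable subexpr at path root: ((((y*2)*(a+x))+y)*0)
One SIMPLIFY step would give: 0
-> NOT in normal form.

Answer: no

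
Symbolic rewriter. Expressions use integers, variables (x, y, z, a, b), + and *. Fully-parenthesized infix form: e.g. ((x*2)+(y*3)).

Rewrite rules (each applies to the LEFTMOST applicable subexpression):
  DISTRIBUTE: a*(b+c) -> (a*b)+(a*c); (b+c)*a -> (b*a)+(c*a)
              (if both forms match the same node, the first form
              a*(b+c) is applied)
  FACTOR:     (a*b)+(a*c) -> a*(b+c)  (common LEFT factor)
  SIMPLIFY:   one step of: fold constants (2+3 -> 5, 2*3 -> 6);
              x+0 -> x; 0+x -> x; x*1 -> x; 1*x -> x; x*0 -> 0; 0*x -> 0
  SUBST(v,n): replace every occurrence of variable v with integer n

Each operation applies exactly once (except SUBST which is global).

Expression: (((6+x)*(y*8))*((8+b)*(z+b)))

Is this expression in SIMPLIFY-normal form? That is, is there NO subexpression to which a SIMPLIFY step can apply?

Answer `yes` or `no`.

Answer: yes

Derivation:
Expression: (((6+x)*(y*8))*((8+b)*(z+b)))
Scanning for simplifiable subexpressions (pre-order)...
  at root: (((6+x)*(y*8))*((8+b)*(z+b))) (not simplifiable)
  at L: ((6+x)*(y*8)) (not simplifiable)
  at LL: (6+x) (not simplifiable)
  at LR: (y*8) (not simplifiable)
  at R: ((8+b)*(z+b)) (not simplifiable)
  at RL: (8+b) (not simplifiable)
  at RR: (z+b) (not simplifiable)
Result: no simplifiable subexpression found -> normal form.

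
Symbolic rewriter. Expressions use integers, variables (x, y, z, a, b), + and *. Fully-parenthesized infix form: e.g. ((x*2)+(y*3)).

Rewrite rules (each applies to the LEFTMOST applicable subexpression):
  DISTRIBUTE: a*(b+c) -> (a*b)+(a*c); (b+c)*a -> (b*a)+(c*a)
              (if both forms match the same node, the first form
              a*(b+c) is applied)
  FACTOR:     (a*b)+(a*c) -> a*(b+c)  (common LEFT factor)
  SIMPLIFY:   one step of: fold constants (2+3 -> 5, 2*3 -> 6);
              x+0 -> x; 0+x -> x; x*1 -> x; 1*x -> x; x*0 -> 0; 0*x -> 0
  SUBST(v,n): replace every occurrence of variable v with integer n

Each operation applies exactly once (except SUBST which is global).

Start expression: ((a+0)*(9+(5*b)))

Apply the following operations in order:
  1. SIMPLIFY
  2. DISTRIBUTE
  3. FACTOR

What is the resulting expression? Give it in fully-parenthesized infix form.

Answer: (a*(9+(5*b)))

Derivation:
Start: ((a+0)*(9+(5*b)))
Apply SIMPLIFY at L (target: (a+0)): ((a+0)*(9+(5*b))) -> (a*(9+(5*b)))
Apply DISTRIBUTE at root (target: (a*(9+(5*b)))): (a*(9+(5*b))) -> ((a*9)+(a*(5*b)))
Apply FACTOR at root (target: ((a*9)+(a*(5*b)))): ((a*9)+(a*(5*b))) -> (a*(9+(5*b)))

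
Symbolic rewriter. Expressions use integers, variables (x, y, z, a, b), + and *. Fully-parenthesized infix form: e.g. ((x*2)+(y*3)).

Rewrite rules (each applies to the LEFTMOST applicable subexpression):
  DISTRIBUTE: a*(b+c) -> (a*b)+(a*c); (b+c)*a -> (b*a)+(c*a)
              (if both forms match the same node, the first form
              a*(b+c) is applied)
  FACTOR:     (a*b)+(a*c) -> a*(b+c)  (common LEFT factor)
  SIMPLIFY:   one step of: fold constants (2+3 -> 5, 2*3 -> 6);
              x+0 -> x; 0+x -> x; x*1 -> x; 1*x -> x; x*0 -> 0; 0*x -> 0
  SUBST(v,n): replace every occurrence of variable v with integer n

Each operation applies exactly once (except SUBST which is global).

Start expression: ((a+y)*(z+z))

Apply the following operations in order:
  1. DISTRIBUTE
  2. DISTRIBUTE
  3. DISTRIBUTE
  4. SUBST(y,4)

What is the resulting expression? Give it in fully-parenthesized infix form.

Answer: (((a*z)+(4*z))+((a*z)+(4*z)))

Derivation:
Start: ((a+y)*(z+z))
Apply DISTRIBUTE at root (target: ((a+y)*(z+z))): ((a+y)*(z+z)) -> (((a+y)*z)+((a+y)*z))
Apply DISTRIBUTE at L (target: ((a+y)*z)): (((a+y)*z)+((a+y)*z)) -> (((a*z)+(y*z))+((a+y)*z))
Apply DISTRIBUTE at R (target: ((a+y)*z)): (((a*z)+(y*z))+((a+y)*z)) -> (((a*z)+(y*z))+((a*z)+(y*z)))
Apply SUBST(y,4): (((a*z)+(y*z))+((a*z)+(y*z))) -> (((a*z)+(4*z))+((a*z)+(4*z)))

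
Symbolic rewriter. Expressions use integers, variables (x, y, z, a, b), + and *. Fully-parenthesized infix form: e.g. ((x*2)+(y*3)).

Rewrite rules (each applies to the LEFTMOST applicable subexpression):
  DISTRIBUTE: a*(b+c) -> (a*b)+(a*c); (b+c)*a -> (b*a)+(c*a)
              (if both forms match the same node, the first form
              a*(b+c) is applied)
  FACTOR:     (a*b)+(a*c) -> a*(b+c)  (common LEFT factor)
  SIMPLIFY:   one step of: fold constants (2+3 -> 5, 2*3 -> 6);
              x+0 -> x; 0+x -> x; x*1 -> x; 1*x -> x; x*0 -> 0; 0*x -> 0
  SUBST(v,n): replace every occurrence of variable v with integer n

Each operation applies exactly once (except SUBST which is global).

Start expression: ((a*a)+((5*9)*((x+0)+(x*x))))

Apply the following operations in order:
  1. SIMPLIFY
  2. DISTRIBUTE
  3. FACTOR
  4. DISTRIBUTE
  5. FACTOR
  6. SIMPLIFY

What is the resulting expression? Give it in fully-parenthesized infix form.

Answer: ((a*a)+(45*(x+(x*x))))

Derivation:
Start: ((a*a)+((5*9)*((x+0)+(x*x))))
Apply SIMPLIFY at RL (target: (5*9)): ((a*a)+((5*9)*((x+0)+(x*x)))) -> ((a*a)+(45*((x+0)+(x*x))))
Apply DISTRIBUTE at R (target: (45*((x+0)+(x*x)))): ((a*a)+(45*((x+0)+(x*x)))) -> ((a*a)+((45*(x+0))+(45*(x*x))))
Apply FACTOR at R (target: ((45*(x+0))+(45*(x*x)))): ((a*a)+((45*(x+0))+(45*(x*x)))) -> ((a*a)+(45*((x+0)+(x*x))))
Apply DISTRIBUTE at R (target: (45*((x+0)+(x*x)))): ((a*a)+(45*((x+0)+(x*x)))) -> ((a*a)+((45*(x+0))+(45*(x*x))))
Apply FACTOR at R (target: ((45*(x+0))+(45*(x*x)))): ((a*a)+((45*(x+0))+(45*(x*x)))) -> ((a*a)+(45*((x+0)+(x*x))))
Apply SIMPLIFY at RRL (target: (x+0)): ((a*a)+(45*((x+0)+(x*x)))) -> ((a*a)+(45*(x+(x*x))))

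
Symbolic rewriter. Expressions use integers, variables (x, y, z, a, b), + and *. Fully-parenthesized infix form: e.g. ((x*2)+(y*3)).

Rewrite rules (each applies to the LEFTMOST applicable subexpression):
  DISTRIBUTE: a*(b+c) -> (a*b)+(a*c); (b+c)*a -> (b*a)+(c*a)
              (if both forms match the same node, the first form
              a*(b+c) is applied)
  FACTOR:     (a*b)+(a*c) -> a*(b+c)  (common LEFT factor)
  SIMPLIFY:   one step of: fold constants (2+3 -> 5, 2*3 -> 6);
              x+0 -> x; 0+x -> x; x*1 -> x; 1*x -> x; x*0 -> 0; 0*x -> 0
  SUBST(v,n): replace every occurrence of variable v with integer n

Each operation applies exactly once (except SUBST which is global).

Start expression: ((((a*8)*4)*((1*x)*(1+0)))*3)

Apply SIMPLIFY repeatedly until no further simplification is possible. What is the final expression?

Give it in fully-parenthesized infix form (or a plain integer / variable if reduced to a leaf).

Answer: ((((a*8)*4)*x)*3)

Derivation:
Start: ((((a*8)*4)*((1*x)*(1+0)))*3)
Step 1: at LRL: (1*x) -> x; overall: ((((a*8)*4)*((1*x)*(1+0)))*3) -> ((((a*8)*4)*(x*(1+0)))*3)
Step 2: at LRR: (1+0) -> 1; overall: ((((a*8)*4)*(x*(1+0)))*3) -> ((((a*8)*4)*(x*1))*3)
Step 3: at LR: (x*1) -> x; overall: ((((a*8)*4)*(x*1))*3) -> ((((a*8)*4)*x)*3)
Fixed point: ((((a*8)*4)*x)*3)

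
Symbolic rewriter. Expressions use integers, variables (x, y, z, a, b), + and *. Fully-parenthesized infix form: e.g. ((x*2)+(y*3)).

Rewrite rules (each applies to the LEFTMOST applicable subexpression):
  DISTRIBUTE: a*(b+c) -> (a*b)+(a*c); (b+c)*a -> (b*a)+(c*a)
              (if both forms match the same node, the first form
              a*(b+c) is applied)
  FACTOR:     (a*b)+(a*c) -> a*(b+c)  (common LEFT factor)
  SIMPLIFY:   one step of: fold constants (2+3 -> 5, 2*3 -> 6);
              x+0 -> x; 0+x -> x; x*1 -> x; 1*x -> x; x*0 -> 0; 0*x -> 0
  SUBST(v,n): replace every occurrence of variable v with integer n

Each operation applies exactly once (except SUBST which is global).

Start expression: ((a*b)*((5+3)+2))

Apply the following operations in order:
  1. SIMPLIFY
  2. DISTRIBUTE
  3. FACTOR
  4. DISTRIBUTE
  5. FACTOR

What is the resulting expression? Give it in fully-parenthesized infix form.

Answer: ((a*b)*(8+2))

Derivation:
Start: ((a*b)*((5+3)+2))
Apply SIMPLIFY at RL (target: (5+3)): ((a*b)*((5+3)+2)) -> ((a*b)*(8+2))
Apply DISTRIBUTE at root (target: ((a*b)*(8+2))): ((a*b)*(8+2)) -> (((a*b)*8)+((a*b)*2))
Apply FACTOR at root (target: (((a*b)*8)+((a*b)*2))): (((a*b)*8)+((a*b)*2)) -> ((a*b)*(8+2))
Apply DISTRIBUTE at root (target: ((a*b)*(8+2))): ((a*b)*(8+2)) -> (((a*b)*8)+((a*b)*2))
Apply FACTOR at root (target: (((a*b)*8)+((a*b)*2))): (((a*b)*8)+((a*b)*2)) -> ((a*b)*(8+2))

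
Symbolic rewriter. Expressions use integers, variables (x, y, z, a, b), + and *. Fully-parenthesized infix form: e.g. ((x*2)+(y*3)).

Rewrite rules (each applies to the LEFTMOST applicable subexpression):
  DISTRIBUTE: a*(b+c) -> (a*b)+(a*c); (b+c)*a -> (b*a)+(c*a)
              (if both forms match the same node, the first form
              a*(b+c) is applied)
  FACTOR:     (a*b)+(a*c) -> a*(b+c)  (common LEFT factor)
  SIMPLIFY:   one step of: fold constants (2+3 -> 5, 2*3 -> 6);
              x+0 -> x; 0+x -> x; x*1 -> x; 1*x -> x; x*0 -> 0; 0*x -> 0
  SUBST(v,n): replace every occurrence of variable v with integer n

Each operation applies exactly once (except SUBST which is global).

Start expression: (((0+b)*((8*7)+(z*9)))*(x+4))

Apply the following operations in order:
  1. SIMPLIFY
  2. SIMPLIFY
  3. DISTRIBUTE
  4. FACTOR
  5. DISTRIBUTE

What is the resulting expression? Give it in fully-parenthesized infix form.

Start: (((0+b)*((8*7)+(z*9)))*(x+4))
Apply SIMPLIFY at LL (target: (0+b)): (((0+b)*((8*7)+(z*9)))*(x+4)) -> ((b*((8*7)+(z*9)))*(x+4))
Apply SIMPLIFY at LRL (target: (8*7)): ((b*((8*7)+(z*9)))*(x+4)) -> ((b*(56+(z*9)))*(x+4))
Apply DISTRIBUTE at root (target: ((b*(56+(z*9)))*(x+4))): ((b*(56+(z*9)))*(x+4)) -> (((b*(56+(z*9)))*x)+((b*(56+(z*9)))*4))
Apply FACTOR at root (target: (((b*(56+(z*9)))*x)+((b*(56+(z*9)))*4))): (((b*(56+(z*9)))*x)+((b*(56+(z*9)))*4)) -> ((b*(56+(z*9)))*(x+4))
Apply DISTRIBUTE at root (target: ((b*(56+(z*9)))*(x+4))): ((b*(56+(z*9)))*(x+4)) -> (((b*(56+(z*9)))*x)+((b*(56+(z*9)))*4))

Answer: (((b*(56+(z*9)))*x)+((b*(56+(z*9)))*4))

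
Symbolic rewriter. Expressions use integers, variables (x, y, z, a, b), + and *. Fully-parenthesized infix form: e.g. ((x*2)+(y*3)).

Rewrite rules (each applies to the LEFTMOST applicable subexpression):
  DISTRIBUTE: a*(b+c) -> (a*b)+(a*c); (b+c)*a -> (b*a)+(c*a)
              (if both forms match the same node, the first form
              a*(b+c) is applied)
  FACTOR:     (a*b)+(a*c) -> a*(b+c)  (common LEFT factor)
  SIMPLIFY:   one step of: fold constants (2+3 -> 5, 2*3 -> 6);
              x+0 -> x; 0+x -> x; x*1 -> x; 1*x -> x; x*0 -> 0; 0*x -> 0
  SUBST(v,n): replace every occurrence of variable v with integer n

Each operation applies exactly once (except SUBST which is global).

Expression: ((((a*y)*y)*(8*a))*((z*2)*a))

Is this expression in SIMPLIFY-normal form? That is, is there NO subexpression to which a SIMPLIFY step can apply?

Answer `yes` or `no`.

Answer: yes

Derivation:
Expression: ((((a*y)*y)*(8*a))*((z*2)*a))
Scanning for simplifiable subexpressions (pre-order)...
  at root: ((((a*y)*y)*(8*a))*((z*2)*a)) (not simplifiable)
  at L: (((a*y)*y)*(8*a)) (not simplifiable)
  at LL: ((a*y)*y) (not simplifiable)
  at LLL: (a*y) (not simplifiable)
  at LR: (8*a) (not simplifiable)
  at R: ((z*2)*a) (not simplifiable)
  at RL: (z*2) (not simplifiable)
Result: no simplifiable subexpression found -> normal form.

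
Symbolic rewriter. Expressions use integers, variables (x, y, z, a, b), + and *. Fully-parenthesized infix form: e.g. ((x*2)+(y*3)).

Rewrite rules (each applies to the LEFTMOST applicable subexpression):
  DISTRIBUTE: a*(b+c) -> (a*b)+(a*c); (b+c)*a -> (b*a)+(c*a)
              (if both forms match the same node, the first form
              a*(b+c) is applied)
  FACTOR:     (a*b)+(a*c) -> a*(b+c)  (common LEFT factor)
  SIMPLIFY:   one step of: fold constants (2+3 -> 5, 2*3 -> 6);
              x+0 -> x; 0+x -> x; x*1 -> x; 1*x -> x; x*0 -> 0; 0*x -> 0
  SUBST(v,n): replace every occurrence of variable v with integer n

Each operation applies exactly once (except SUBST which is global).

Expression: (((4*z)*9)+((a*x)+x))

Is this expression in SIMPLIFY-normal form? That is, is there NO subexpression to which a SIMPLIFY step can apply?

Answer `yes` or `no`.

Expression: (((4*z)*9)+((a*x)+x))
Scanning for simplifiable subexpressions (pre-order)...
  at root: (((4*z)*9)+((a*x)+x)) (not simplifiable)
  at L: ((4*z)*9) (not simplifiable)
  at LL: (4*z) (not simplifiable)
  at R: ((a*x)+x) (not simplifiable)
  at RL: (a*x) (not simplifiable)
Result: no simplifiable subexpression found -> normal form.

Answer: yes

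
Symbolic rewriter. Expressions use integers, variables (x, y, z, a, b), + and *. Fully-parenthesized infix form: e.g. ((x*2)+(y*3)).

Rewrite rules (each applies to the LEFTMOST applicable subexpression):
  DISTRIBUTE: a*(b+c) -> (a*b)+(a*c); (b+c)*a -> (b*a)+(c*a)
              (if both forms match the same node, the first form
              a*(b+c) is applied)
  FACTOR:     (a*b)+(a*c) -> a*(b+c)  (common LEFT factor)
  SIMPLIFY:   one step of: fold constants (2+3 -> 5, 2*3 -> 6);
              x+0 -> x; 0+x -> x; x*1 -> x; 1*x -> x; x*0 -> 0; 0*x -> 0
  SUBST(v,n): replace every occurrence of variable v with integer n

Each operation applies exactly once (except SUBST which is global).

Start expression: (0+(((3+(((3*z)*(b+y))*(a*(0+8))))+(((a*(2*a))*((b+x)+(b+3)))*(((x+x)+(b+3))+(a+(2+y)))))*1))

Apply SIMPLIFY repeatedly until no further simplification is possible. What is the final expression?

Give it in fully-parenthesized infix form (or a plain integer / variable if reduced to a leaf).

Start: (0+(((3+(((3*z)*(b+y))*(a*(0+8))))+(((a*(2*a))*((b+x)+(b+3)))*(((x+x)+(b+3))+(a+(2+y)))))*1))
Step 1: at root: (0+(((3+(((3*z)*(b+y))*(a*(0+8))))+(((a*(2*a))*((b+x)+(b+3)))*(((x+x)+(b+3))+(a+(2+y)))))*1)) -> (((3+(((3*z)*(b+y))*(a*(0+8))))+(((a*(2*a))*((b+x)+(b+3)))*(((x+x)+(b+3))+(a+(2+y)))))*1); overall: (0+(((3+(((3*z)*(b+y))*(a*(0+8))))+(((a*(2*a))*((b+x)+(b+3)))*(((x+x)+(b+3))+(a+(2+y)))))*1)) -> (((3+(((3*z)*(b+y))*(a*(0+8))))+(((a*(2*a))*((b+x)+(b+3)))*(((x+x)+(b+3))+(a+(2+y)))))*1)
Step 2: at root: (((3+(((3*z)*(b+y))*(a*(0+8))))+(((a*(2*a))*((b+x)+(b+3)))*(((x+x)+(b+3))+(a+(2+y)))))*1) -> ((3+(((3*z)*(b+y))*(a*(0+8))))+(((a*(2*a))*((b+x)+(b+3)))*(((x+x)+(b+3))+(a+(2+y))))); overall: (((3+(((3*z)*(b+y))*(a*(0+8))))+(((a*(2*a))*((b+x)+(b+3)))*(((x+x)+(b+3))+(a+(2+y)))))*1) -> ((3+(((3*z)*(b+y))*(a*(0+8))))+(((a*(2*a))*((b+x)+(b+3)))*(((x+x)+(b+3))+(a+(2+y)))))
Step 3: at LRRR: (0+8) -> 8; overall: ((3+(((3*z)*(b+y))*(a*(0+8))))+(((a*(2*a))*((b+x)+(b+3)))*(((x+x)+(b+3))+(a+(2+y))))) -> ((3+(((3*z)*(b+y))*(a*8)))+(((a*(2*a))*((b+x)+(b+3)))*(((x+x)+(b+3))+(a+(2+y)))))
Fixed point: ((3+(((3*z)*(b+y))*(a*8)))+(((a*(2*a))*((b+x)+(b+3)))*(((x+x)+(b+3))+(a+(2+y)))))

Answer: ((3+(((3*z)*(b+y))*(a*8)))+(((a*(2*a))*((b+x)+(b+3)))*(((x+x)+(b+3))+(a+(2+y)))))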